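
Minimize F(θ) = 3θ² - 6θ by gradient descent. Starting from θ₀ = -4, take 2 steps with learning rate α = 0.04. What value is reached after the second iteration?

-1.888

F′(θ) = 6θ - 6
θ₁ = -4 − 0.04·(-30) = -2.8
θ₂ = -2.8 − 0.04·(-22.8) = -1.888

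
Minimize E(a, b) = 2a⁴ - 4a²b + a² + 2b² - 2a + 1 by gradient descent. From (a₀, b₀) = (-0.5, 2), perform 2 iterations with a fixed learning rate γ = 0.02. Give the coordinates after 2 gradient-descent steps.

(-0.65819008, 1.738112)

∇E = (8a³ - 8ab + 2a - 2, -4a² + 4b)
Step 1: at (-0.5, 2), ∇E = (4, 7) → (-0.5, 2) − 0.02·(4, 7) = (-0.58, 1.86)
Step 2: at (-0.58, 1.86), ∇E = (3.909504, 6.0944) → (-0.58, 1.86) − 0.02·(3.909504, 6.0944) = (-0.65819008, 1.738112)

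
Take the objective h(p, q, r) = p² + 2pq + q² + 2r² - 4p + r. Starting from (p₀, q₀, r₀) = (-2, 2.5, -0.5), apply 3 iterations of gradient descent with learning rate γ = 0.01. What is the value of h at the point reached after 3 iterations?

∇h = (2p + 2q - 4, 2p + 2q, 4r + 1)
(p₁, q₁, r₁) = (-2, 2.5, -0.5) − 0.01·(-3, 1, -1) = (-1.97, 2.49, -0.49)
(p₂, q₂, r₂) = (-1.97, 2.49, -0.49) − 0.01·(-2.96, 1.04, -0.96) = (-1.9404, 2.4796, -0.4804)
(p₃, q₃, r₃) = (-1.9404, 2.4796, -0.4804) − 0.01·(-2.9216, 1.0784, -0.9216) = (-1.911184, 2.468816, -0.471184)
h(-1.911184, 2.468816, -0.471184) = 7.928534171136

7.928534171136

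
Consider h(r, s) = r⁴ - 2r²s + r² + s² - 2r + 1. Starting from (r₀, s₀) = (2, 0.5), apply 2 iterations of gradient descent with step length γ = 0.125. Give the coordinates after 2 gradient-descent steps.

(0.4140625, 1.796875)

∇h = (4r³ - 4rs + 2r - 2, -2r² + 2s)
(r₁, s₁) = (2, 0.5) − 0.125·(30, -7) = (-1.75, 1.375)
(r₂, s₂) = (-1.75, 1.375) − 0.125·(-17.3125, -3.375) = (0.4140625, 1.796875)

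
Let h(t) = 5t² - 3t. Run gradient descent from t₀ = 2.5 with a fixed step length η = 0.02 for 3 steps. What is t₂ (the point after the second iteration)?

h′(t) = 10t - 3
t₁ = 2.5 − 0.02·22 = 2.06
t₂ = 2.06 − 0.02·17.6 = 1.708

1.708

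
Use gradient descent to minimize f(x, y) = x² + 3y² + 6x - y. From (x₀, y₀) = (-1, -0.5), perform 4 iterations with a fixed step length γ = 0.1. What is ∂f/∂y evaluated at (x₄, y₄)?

∇f = (2x + 6, 6y - 1)
(x₁, y₁) = (-1, -0.5) − 0.1·(4, -4) = (-1.4, -0.1)
(x₂, y₂) = (-1.4, -0.1) − 0.1·(3.2, -1.6) = (-1.72, 0.06)
(x₃, y₃) = (-1.72, 0.06) − 0.1·(2.56, -0.64) = (-1.976, 0.124)
(x₄, y₄) = (-1.976, 0.124) − 0.1·(2.048, -0.256) = (-2.1808, 0.1496)
∂f/∂y at (-2.1808, 0.1496) = -0.1024

-0.1024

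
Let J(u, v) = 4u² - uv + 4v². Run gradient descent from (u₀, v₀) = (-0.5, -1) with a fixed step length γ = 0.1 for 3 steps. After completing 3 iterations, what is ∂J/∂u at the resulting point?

∇J = (8u - v, -u + 8v)
(u₁, v₁) = (-0.5, -1) − 0.1·(-3, -7.5) = (-0.2, -0.25)
(u₂, v₂) = (-0.2, -0.25) − 0.1·(-1.35, -1.8) = (-0.065, -0.07)
(u₃, v₃) = (-0.065, -0.07) − 0.1·(-0.45, -0.495) = (-0.02, -0.0205)
∂J/∂u at (-0.02, -0.0205) = -0.1395

-0.1395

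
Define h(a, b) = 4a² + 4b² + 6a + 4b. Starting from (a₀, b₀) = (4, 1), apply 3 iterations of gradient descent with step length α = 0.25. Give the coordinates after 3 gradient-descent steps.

∇h = (8a + 6, 8b + 4)
(a₁, b₁) = (4, 1) − 0.25·(38, 12) = (-5.5, -2)
(a₂, b₂) = (-5.5, -2) − 0.25·(-38, -12) = (4, 1)
(a₃, b₃) = (4, 1) − 0.25·(38, 12) = (-5.5, -2)

(-5.5, -2)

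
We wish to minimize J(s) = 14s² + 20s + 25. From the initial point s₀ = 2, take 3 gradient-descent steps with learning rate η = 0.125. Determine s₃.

J′(s) = 28s + 20
s₁ = 2 − 0.125·76 = -7.5
s₂ = -7.5 − 0.125·(-190) = 16.25
s₃ = 16.25 − 0.125·475 = -43.125

-43.125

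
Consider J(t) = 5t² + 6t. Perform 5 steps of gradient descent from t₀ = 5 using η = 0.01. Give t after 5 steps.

J′(t) = 10t + 6
t₁ = 5 − 0.01·56 = 4.44
t₂ = 4.44 − 0.01·50.4 = 3.936
t₃ = 3.936 − 0.01·45.36 = 3.4824
t₄ = 3.4824 − 0.01·40.824 = 3.07416
t₅ = 3.07416 − 0.01·36.7416 = 2.706744

2.706744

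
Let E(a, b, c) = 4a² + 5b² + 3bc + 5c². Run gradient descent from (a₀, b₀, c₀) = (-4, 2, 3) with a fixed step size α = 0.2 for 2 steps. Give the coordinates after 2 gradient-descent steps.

∇E = (8a, 10b + 3c, 3b + 10c)
(a₁, b₁, c₁) = (-4, 2, 3) − 0.2·(-32, 29, 36) = (2.4, -3.8, -4.2)
(a₂, b₂, c₂) = (2.4, -3.8, -4.2) − 0.2·(19.2, -50.6, -53.4) = (-1.44, 6.32, 6.48)

(-1.44, 6.32, 6.48)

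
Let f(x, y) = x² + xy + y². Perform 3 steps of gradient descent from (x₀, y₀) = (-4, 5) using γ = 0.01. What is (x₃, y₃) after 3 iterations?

∇f = (2x + y, x + 2y)
Step 1: at (-4, 5), ∇f = (-3, 6) → (-4, 5) − 0.01·(-3, 6) = (-3.97, 4.94)
Step 2: at (-3.97, 4.94), ∇f = (-3, 5.91) → (-3.97, 4.94) − 0.01·(-3, 5.91) = (-3.94, 4.8809)
Step 3: at (-3.94, 4.8809), ∇f = (-2.9991, 5.8218) → (-3.94, 4.8809) − 0.01·(-2.9991, 5.8218) = (-3.910009, 4.822682)

(-3.910009, 4.822682)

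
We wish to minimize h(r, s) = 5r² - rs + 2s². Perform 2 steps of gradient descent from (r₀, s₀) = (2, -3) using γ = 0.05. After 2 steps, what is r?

∇h = (10r - s, -r + 4s)
Step 1: at (2, -3), ∇h = (23, -14) → (2, -3) − 0.05·(23, -14) = (0.85, -2.3)
Step 2: at (0.85, -2.3), ∇h = (10.8, -10.05) → (0.85, -2.3) − 0.05·(10.8, -10.05) = (0.31, -1.7975)
r = 0.31

0.31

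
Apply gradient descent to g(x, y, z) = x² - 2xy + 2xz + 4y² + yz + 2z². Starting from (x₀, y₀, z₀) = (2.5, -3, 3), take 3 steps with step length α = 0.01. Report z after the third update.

∇g = (2x - 2y + 2z, -2x + 8y + z, 2x + y + 4z)
Step 1: at (2.5, -3, 3), ∇g = (17, -26, 14) → (2.5, -3, 3) − 0.01·(17, -26, 14) = (2.33, -2.74, 2.86)
Step 2: at (2.33, -2.74, 2.86), ∇g = (15.86, -23.72, 13.36) → (2.33, -2.74, 2.86) − 0.01·(15.86, -23.72, 13.36) = (2.1714, -2.5028, 2.7264)
Step 3: at (2.1714, -2.5028, 2.7264), ∇g = (14.8012, -21.6388, 12.7456) → (2.1714, -2.5028, 2.7264) − 0.01·(14.8012, -21.6388, 12.7456) = (2.023388, -2.286412, 2.598944)
z = 2.598944

2.598944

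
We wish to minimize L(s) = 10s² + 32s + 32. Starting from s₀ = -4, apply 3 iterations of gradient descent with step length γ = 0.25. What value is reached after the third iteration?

L′(s) = 20s + 32
s₁ = -4 − 0.25·(-48) = 8
s₂ = 8 − 0.25·192 = -40
s₃ = -40 − 0.25·(-768) = 152

152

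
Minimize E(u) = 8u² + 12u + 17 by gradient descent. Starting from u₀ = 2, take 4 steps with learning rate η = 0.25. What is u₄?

E′(u) = 16u + 12
u₁ = 2 − 0.25·44 = -9
u₂ = -9 − 0.25·(-132) = 24
u₃ = 24 − 0.25·396 = -75
u₄ = -75 − 0.25·(-1188) = 222

222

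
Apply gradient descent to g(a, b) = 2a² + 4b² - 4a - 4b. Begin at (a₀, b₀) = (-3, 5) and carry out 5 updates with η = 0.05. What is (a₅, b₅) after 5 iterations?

(-0.31072, 0.84992)

∇g = (4a - 4, 8b - 4)
(a₁, b₁) = (-3, 5) − 0.05·(-16, 36) = (-2.2, 3.2)
(a₂, b₂) = (-2.2, 3.2) − 0.05·(-12.8, 21.6) = (-1.56, 2.12)
(a₃, b₃) = (-1.56, 2.12) − 0.05·(-10.24, 12.96) = (-1.048, 1.472)
(a₄, b₄) = (-1.048, 1.472) − 0.05·(-8.192, 7.776) = (-0.6384, 1.0832)
(a₅, b₅) = (-0.6384, 1.0832) − 0.05·(-6.5536, 4.6656) = (-0.31072, 0.84992)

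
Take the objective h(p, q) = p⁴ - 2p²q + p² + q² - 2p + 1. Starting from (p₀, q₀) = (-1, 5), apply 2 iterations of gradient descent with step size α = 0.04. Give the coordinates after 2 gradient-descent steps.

(-1.87113728, 4.480832)

∇h = (4p³ - 4pq + 2p - 2, -2p² + 2q)
Step 1: at (-1, 5), ∇h = (12, 8) → (-1, 5) − 0.04·(12, 8) = (-1.48, 4.68)
Step 2: at (-1.48, 4.68), ∇h = (9.778432, 4.9792) → (-1.48, 4.68) − 0.04·(9.778432, 4.9792) = (-1.87113728, 4.480832)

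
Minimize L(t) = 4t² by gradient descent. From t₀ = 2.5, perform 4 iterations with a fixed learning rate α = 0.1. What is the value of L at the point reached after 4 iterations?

L′(t) = 8t
Step 1: L′(2.5) = 20; t₁ = 2.5 − 0.1·20 = 0.5
Step 2: L′(0.5) = 4; t₂ = 0.5 − 0.1·4 = 0.1
Step 3: L′(0.1) = 0.8; t₃ = 0.1 − 0.1·0.8 = 0.02
Step 4: L′(0.02) = 0.16; t₄ = 0.02 − 0.1·0.16 = 0.004
L(0.004) = 0.000064

0.000064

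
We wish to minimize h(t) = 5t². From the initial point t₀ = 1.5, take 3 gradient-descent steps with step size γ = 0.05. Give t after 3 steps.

0.1875

h′(t) = 10t
Step 1: h′(1.5) = 15; t₁ = 1.5 − 0.05·15 = 0.75
Step 2: h′(0.75) = 7.5; t₂ = 0.75 − 0.05·7.5 = 0.375
Step 3: h′(0.375) = 3.75; t₃ = 0.375 − 0.05·3.75 = 0.1875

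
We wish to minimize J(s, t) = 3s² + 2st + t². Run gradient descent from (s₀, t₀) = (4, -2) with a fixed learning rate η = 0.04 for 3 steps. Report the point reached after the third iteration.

∇J = (6s + 2t, 2s + 2t)
Step 1: at (4, -2), ∇J = (20, 4) → (4, -2) − 0.04·(20, 4) = (3.2, -2.16)
Step 2: at (3.2, -2.16), ∇J = (14.88, 2.08) → (3.2, -2.16) − 0.04·(14.88, 2.08) = (2.6048, -2.2432)
Step 3: at (2.6048, -2.2432), ∇J = (11.1424, 0.7232) → (2.6048, -2.2432) − 0.04·(11.1424, 0.7232) = (2.159104, -2.272128)

(2.159104, -2.272128)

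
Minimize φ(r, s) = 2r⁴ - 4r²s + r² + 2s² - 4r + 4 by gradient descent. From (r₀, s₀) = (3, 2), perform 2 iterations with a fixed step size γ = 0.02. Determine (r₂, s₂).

∇φ = (8r³ - 8rs + 2r - 4, -4r² + 4s)
(r₁, s₁) = (3, 2) − 0.02·(170, -28) = (-0.4, 2.56)
(r₂, s₂) = (-0.4, 2.56) − 0.02·(2.88, 9.6) = (-0.4576, 2.368)

(-0.4576, 2.368)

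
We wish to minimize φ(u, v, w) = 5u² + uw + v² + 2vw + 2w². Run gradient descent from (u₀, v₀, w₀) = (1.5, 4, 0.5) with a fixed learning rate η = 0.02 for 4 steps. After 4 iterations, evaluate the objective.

∇φ = (10u + w, 2v + 2w, u + 2v + 4w)
Step 1: at (1.5, 4, 0.5), ∇φ = (15.5, 9, 11.5) → (1.5, 4, 0.5) − 0.02·(15.5, 9, 11.5) = (1.19, 3.82, 0.27)
Step 2: at (1.19, 3.82, 0.27), ∇φ = (12.17, 8.18, 9.91) → (1.19, 3.82, 0.27) − 0.02·(12.17, 8.18, 9.91) = (0.9466, 3.6564, 0.0718)
Step 3: at (0.9466, 3.6564, 0.0718), ∇φ = (9.5378, 7.4564, 8.5466) → (0.9466, 3.6564, 0.0718) − 0.02·(9.5378, 7.4564, 8.5466) = (0.755844, 3.507272, -0.099132)
Step 4: at (0.755844, 3.507272, -0.099132), ∇φ = (7.459308, 6.81628, 7.37386) → (0.755844, 3.507272, -0.099132) − 0.02·(7.459308, 6.81628, 7.37386) = (0.60665784, 3.3709464, -0.2466092)
φ(0.60665784, 3.3709464, -0.2466092) = 11.51286030639968

11.51286030639968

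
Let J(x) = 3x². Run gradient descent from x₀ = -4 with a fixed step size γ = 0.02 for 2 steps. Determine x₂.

J′(x) = 6x
x₁ = -4 − 0.02·(-24) = -3.52
x₂ = -3.52 − 0.02·(-21.12) = -3.0976

-3.0976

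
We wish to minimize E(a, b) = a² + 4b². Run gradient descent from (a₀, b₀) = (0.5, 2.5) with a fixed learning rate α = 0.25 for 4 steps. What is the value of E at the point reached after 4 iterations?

∇E = (2a, 8b)
(a₁, b₁) = (0.5, 2.5) − 0.25·(1, 20) = (0.25, -2.5)
(a₂, b₂) = (0.25, -2.5) − 0.25·(0.5, -20) = (0.125, 2.5)
(a₃, b₃) = (0.125, 2.5) − 0.25·(0.25, 20) = (0.0625, -2.5)
(a₄, b₄) = (0.0625, -2.5) − 0.25·(0.125, -20) = (0.03125, 2.5)
E(0.03125, 2.5) = 25.0009765625

25.0009765625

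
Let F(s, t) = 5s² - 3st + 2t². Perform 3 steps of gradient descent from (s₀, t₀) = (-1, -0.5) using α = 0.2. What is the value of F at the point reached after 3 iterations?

∇F = (10s - 3t, -3s + 4t)
(s₁, t₁) = (-1, -0.5) − 0.2·(-8.5, 1) = (0.7, -0.7)
(s₂, t₂) = (0.7, -0.7) − 0.2·(9.1, -4.9) = (-1.12, 0.28)
(s₃, t₃) = (-1.12, 0.28) − 0.2·(-12.04, 4.48) = (1.288, -0.616)
F(1.288, -0.616) = 11.433856

11.433856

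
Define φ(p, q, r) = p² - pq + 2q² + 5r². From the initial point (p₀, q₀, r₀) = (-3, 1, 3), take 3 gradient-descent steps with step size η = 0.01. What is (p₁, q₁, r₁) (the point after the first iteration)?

(-2.93, 0.93, 2.7)

∇φ = (2p - q, -p + 4q, 10r)
Step 1: at (-3, 1, 3), ∇φ = (-7, 7, 30) → (-3, 1, 3) − 0.01·(-7, 7, 30) = (-2.93, 0.93, 2.7)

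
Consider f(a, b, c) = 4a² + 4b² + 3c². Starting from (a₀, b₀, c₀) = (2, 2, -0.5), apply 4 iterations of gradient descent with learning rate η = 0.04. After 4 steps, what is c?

∇f = (8a, 8b, 6c)
(a₁, b₁, c₁) = (2, 2, -0.5) − 0.04·(16, 16, -3) = (1.36, 1.36, -0.38)
(a₂, b₂, c₂) = (1.36, 1.36, -0.38) − 0.04·(10.88, 10.88, -2.28) = (0.9248, 0.9248, -0.2888)
(a₃, b₃, c₃) = (0.9248, 0.9248, -0.2888) − 0.04·(7.3984, 7.3984, -1.7328) = (0.628864, 0.628864, -0.219488)
(a₄, b₄, c₄) = (0.628864, 0.628864, -0.219488) − 0.04·(5.030912, 5.030912, -1.316928) = (0.42762752, 0.42762752, -0.16681088)
c = -0.16681088

-0.16681088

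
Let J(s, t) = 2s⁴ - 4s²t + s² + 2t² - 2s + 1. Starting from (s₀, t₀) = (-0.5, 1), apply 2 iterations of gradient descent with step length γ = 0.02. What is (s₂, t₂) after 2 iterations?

∇J = (8s³ - 8st + 2s - 2, -4s² + 4t)
Step 1: at (-0.5, 1), ∇J = (0, 3) → (-0.5, 1) − 0.02·(0, 3) = (-0.5, 0.94)
Step 2: at (-0.5, 0.94), ∇J = (-0.24, 2.76) → (-0.5, 0.94) − 0.02·(-0.24, 2.76) = (-0.4952, 0.8848)

(-0.4952, 0.8848)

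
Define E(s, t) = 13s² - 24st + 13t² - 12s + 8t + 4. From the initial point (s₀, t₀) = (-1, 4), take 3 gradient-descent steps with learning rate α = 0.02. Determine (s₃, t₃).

∇E = (26s - 24t - 12, -24s + 26t + 8)
Step 1: at (-1, 4), ∇E = (-134, 136) → (-1, 4) − 0.02·(-134, 136) = (1.68, 1.28)
Step 2: at (1.68, 1.28), ∇E = (0.96, 0.96) → (1.68, 1.28) − 0.02·(0.96, 0.96) = (1.6608, 1.2608)
Step 3: at (1.6608, 1.2608), ∇E = (0.9216, 0.9216) → (1.6608, 1.2608) − 0.02·(0.9216, 0.9216) = (1.642368, 1.242368)

(1.642368, 1.242368)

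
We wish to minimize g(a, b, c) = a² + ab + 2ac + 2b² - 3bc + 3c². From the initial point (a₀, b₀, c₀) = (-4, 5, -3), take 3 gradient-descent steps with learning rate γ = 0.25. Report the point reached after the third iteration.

(-1.71875, -1.71875, 8.34375)

∇g = (2a + b + 2c, a + 4b - 3c, 2a - 3b + 6c)
(a₁, b₁, c₁) = (-4, 5, -3) − 0.25·(-9, 25, -41) = (-1.75, -1.25, 7.25)
(a₂, b₂, c₂) = (-1.75, -1.25, 7.25) − 0.25·(9.75, -28.5, 43.75) = (-4.1875, 5.875, -3.6875)
(a₃, b₃, c₃) = (-4.1875, 5.875, -3.6875) − 0.25·(-9.875, 30.375, -48.125) = (-1.71875, -1.71875, 8.34375)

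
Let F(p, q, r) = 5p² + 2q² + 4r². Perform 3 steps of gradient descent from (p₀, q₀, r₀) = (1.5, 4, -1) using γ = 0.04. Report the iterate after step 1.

(0.9, 3.36, -0.68)

∇F = (10p, 4q, 8r)
(p₁, q₁, r₁) = (1.5, 4, -1) − 0.04·(15, 16, -8) = (0.9, 3.36, -0.68)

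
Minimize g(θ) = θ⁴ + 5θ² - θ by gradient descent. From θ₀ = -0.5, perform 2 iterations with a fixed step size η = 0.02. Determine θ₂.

-0.27194776

g′(θ) = 4θ³ + 10θ - 1
Step 1: g′(-0.5) = -6.5; θ₁ = -0.5 − 0.02·(-6.5) = -0.37
Step 2: g′(-0.37) = -4.902612; θ₂ = -0.37 − 0.02·(-4.902612) = -0.27194776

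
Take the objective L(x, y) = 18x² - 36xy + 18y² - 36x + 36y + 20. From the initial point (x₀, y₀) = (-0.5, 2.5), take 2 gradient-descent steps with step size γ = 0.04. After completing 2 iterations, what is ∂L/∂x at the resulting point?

∇L = (36x - 36y - 36, -36x + 36y + 36)
(x₁, y₁) = (-0.5, 2.5) − 0.04·(-144, 144) = (5.26, -3.26)
(x₂, y₂) = (5.26, -3.26) − 0.04·(270.72, -270.72) = (-5.5688, 7.5688)
∂L/∂x at (-5.5688, 7.5688) = -508.9536

-508.9536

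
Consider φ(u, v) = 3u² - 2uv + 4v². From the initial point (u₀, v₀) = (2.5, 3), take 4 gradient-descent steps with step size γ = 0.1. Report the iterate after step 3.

∇φ = (6u - 2v, -2u + 8v)
Step 1: at (2.5, 3), ∇φ = (9, 19) → (2.5, 3) − 0.1·(9, 19) = (1.6, 1.1)
Step 2: at (1.6, 1.1), ∇φ = (7.4, 5.6) → (1.6, 1.1) − 0.1·(7.4, 5.6) = (0.86, 0.54)
Step 3: at (0.86, 0.54), ∇φ = (4.08, 2.6) → (0.86, 0.54) − 0.1·(4.08, 2.6) = (0.452, 0.28)

(0.452, 0.28)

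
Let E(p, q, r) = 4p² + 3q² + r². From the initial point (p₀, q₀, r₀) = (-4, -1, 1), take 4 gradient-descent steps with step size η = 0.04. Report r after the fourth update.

∇E = (8p, 6q, 2r)
Step 1: at (-4, -1, 1), ∇E = (-32, -6, 2) → (-4, -1, 1) − 0.04·(-32, -6, 2) = (-2.72, -0.76, 0.92)
Step 2: at (-2.72, -0.76, 0.92), ∇E = (-21.76, -4.56, 1.84) → (-2.72, -0.76, 0.92) − 0.04·(-21.76, -4.56, 1.84) = (-1.8496, -0.5776, 0.8464)
Step 3: at (-1.8496, -0.5776, 0.8464), ∇E = (-14.7968, -3.4656, 1.6928) → (-1.8496, -0.5776, 0.8464) − 0.04·(-14.7968, -3.4656, 1.6928) = (-1.257728, -0.438976, 0.778688)
Step 4: at (-1.257728, -0.438976, 0.778688), ∇E = (-10.061824, -2.633856, 1.557376) → (-1.257728, -0.438976, 0.778688) − 0.04·(-10.061824, -2.633856, 1.557376) = (-0.85525504, -0.33362176, 0.71639296)
r = 0.71639296

0.71639296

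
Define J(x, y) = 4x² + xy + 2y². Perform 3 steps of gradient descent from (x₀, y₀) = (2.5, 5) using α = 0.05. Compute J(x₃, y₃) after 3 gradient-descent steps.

12.110221484375

∇J = (8x + y, x + 4y)
(x₁, y₁) = (2.5, 5) − 0.05·(25, 22.5) = (1.25, 3.875)
(x₂, y₂) = (1.25, 3.875) − 0.05·(13.875, 16.75) = (0.55625, 3.0375)
(x₃, y₃) = (0.55625, 3.0375) − 0.05·(7.4875, 12.70625) = (0.181875, 2.4021875)
J(0.181875, 2.4021875) = 12.110221484375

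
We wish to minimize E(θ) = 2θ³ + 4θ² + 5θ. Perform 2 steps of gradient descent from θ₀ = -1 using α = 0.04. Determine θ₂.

E′(θ) = 6θ² + 8θ + 5
θ₁ = -1 − 0.04·3 = -1.12
θ₂ = -1.12 − 0.04·3.5664 = -1.262656

-1.262656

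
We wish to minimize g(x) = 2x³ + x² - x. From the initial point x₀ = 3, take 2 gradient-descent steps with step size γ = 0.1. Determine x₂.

-7.266

g′(x) = 6x² + 2x - 1
Step 1: g′(3) = 59; x₁ = 3 − 0.1·59 = -2.9
Step 2: g′(-2.9) = 43.66; x₂ = -2.9 − 0.1·43.66 = -7.266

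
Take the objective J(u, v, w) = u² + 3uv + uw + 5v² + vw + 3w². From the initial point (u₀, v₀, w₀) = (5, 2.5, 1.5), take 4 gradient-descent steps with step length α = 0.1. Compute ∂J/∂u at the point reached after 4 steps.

∇J = (2u + 3v + w, 3u + 10v + w, u + v + 6w)
Step 1: at (5, 2.5, 1.5), ∇J = (19, 41.5, 16.5) → (5, 2.5, 1.5) − 0.1·(19, 41.5, 16.5) = (3.1, -1.65, -0.15)
Step 2: at (3.1, -1.65, -0.15), ∇J = (1.1, -7.35, 0.55) → (3.1, -1.65, -0.15) − 0.1·(1.1, -7.35, 0.55) = (2.99, -0.915, -0.205)
Step 3: at (2.99, -0.915, -0.205), ∇J = (3.03, -0.385, 0.845) → (2.99, -0.915, -0.205) − 0.1·(3.03, -0.385, 0.845) = (2.687, -0.8765, -0.2895)
Step 4: at (2.687, -0.8765, -0.2895), ∇J = (2.455, -0.9935, 0.0735) → (2.687, -0.8765, -0.2895) − 0.1·(2.455, -0.9935, 0.0735) = (2.4415, -0.77715, -0.29685)
∂J/∂u at (2.4415, -0.77715, -0.29685) = 2.2547

2.2547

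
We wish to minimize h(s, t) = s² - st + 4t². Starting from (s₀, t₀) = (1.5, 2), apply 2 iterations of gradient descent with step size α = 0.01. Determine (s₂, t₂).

(1.47875, 1.7215)

∇h = (2s - t, -s + 8t)
Step 1: at (1.5, 2), ∇h = (1, 14.5) → (1.5, 2) − 0.01·(1, 14.5) = (1.49, 1.855)
Step 2: at (1.49, 1.855), ∇h = (1.125, 13.35) → (1.49, 1.855) − 0.01·(1.125, 13.35) = (1.47875, 1.7215)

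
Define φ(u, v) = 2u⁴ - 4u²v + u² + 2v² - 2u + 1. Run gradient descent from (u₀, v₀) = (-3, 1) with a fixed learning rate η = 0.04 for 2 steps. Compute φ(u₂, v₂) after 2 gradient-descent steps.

∇φ = (8u³ - 8uv + 2u - 2, -4u² + 4v)
(u₁, v₁) = (-3, 1) − 0.04·(-200, -32) = (5, 2.28)
(u₂, v₂) = (5, 2.28) − 0.04·(916.8, -90.88) = (-31.672, 5.9152)
φ(-31.672, 5.9152) = 1989884.671283494912

1989884.671283494912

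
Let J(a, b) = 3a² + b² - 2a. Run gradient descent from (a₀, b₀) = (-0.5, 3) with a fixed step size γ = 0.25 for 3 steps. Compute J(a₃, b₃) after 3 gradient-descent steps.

∇J = (6a - 2, 2b)
(a₁, b₁) = (-0.5, 3) − 0.25·(-5, 6) = (0.75, 1.5)
(a₂, b₂) = (0.75, 1.5) − 0.25·(2.5, 3) = (0.125, 0.75)
(a₃, b₃) = (0.125, 0.75) − 0.25·(-1.25, 1.5) = (0.4375, 0.375)
J(0.4375, 0.375) = -0.16015625

-0.16015625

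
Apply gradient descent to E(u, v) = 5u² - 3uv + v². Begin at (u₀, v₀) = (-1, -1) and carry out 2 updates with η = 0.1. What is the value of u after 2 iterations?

∇E = (10u - 3v, -3u + 2v)
Step 1: at (-1, -1), ∇E = (-7, 1) → (-1, -1) − 0.1·(-7, 1) = (-0.3, -1.1)
Step 2: at (-0.3, -1.1), ∇E = (0.3, -1.3) → (-0.3, -1.1) − 0.1·(0.3, -1.3) = (-0.33, -0.97)
u = -0.33

-0.33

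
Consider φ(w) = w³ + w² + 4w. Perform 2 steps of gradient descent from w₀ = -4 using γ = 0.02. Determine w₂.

φ′(w) = 3w² + 2w + 4
w₁ = -4 − 0.02·44 = -4.88
w₂ = -4.88 − 0.02·65.6832 = -6.193664

-6.193664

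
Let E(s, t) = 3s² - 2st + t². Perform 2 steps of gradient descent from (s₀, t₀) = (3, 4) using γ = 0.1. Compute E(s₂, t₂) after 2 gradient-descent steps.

8.4016

∇E = (6s - 2t, -2s + 2t)
(s₁, t₁) = (3, 4) − 0.1·(10, 2) = (2, 3.8)
(s₂, t₂) = (2, 3.8) − 0.1·(4.4, 3.6) = (1.56, 3.44)
E(1.56, 3.44) = 8.4016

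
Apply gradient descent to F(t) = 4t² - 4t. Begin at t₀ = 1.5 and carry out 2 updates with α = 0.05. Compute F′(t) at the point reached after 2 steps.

2.88

F′(t) = 8t - 4
Step 1: F′(1.5) = 8; t₁ = 1.5 − 0.05·8 = 1.1
Step 2: F′(1.1) = 4.8; t₂ = 1.1 − 0.05·4.8 = 0.86
F′(t) at (0.86) = 2.88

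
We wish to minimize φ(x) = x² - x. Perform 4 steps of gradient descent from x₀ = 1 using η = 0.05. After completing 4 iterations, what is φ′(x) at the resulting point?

φ′(x) = 2x - 1
Step 1: φ′(1) = 1; x₁ = 1 − 0.05·1 = 0.95
Step 2: φ′(0.95) = 0.9; x₂ = 0.95 − 0.05·0.9 = 0.905
Step 3: φ′(0.905) = 0.81; x₃ = 0.905 − 0.05·0.81 = 0.8645
Step 4: φ′(0.8645) = 0.729; x₄ = 0.8645 − 0.05·0.729 = 0.82805
φ′(x) at (0.82805) = 0.6561

0.6561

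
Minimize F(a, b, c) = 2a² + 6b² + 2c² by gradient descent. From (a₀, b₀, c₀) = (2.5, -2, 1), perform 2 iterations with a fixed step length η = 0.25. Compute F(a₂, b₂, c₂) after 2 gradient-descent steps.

384

∇F = (4a, 12b, 4c)
(a₁, b₁, c₁) = (2.5, -2, 1) − 0.25·(10, -24, 4) = (0, 4, 0)
(a₂, b₂, c₂) = (0, 4, 0) − 0.25·(0, 48, 0) = (0, -8, 0)
F(0, -8, 0) = 384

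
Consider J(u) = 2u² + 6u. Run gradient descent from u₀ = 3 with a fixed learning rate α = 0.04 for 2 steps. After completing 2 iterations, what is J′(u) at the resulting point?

12.7008

J′(u) = 4u + 6
u₁ = 3 − 0.04·18 = 2.28
u₂ = 2.28 − 0.04·15.12 = 1.6752
J′(u) at (1.6752) = 12.7008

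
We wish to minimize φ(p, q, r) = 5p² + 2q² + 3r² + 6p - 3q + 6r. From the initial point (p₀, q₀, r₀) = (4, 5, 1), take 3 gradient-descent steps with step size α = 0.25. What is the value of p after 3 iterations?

-16.125

∇φ = (10p + 6, 4q - 3, 6r + 6)
Step 1: at (4, 5, 1), ∇φ = (46, 17, 12) → (4, 5, 1) − 0.25·(46, 17, 12) = (-7.5, 0.75, -2)
Step 2: at (-7.5, 0.75, -2), ∇φ = (-69, 0, -6) → (-7.5, 0.75, -2) − 0.25·(-69, 0, -6) = (9.75, 0.75, -0.5)
Step 3: at (9.75, 0.75, -0.5), ∇φ = (103.5, 0, 3) → (9.75, 0.75, -0.5) − 0.25·(103.5, 0, 3) = (-16.125, 0.75, -1.25)
p = -16.125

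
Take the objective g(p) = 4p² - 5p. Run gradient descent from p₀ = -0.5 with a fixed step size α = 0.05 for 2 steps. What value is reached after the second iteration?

g′(p) = 8p - 5
p₁ = -0.5 − 0.05·(-9) = -0.05
p₂ = -0.05 − 0.05·(-5.4) = 0.22

0.22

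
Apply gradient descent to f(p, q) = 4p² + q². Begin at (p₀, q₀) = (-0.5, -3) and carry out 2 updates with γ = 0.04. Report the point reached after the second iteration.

(-0.2312, -2.5392)

∇f = (8p, 2q)
(p₁, q₁) = (-0.5, -3) − 0.04·(-4, -6) = (-0.34, -2.76)
(p₂, q₂) = (-0.34, -2.76) − 0.04·(-2.72, -5.52) = (-0.2312, -2.5392)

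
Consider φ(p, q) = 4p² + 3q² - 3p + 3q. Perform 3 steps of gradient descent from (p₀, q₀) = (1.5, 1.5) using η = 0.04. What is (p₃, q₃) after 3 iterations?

(0.728736, 0.377952)

∇φ = (8p - 3, 6q + 3)
Step 1: at (1.5, 1.5), ∇φ = (9, 12) → (1.5, 1.5) − 0.04·(9, 12) = (1.14, 1.02)
Step 2: at (1.14, 1.02), ∇φ = (6.12, 9.12) → (1.14, 1.02) − 0.04·(6.12, 9.12) = (0.8952, 0.6552)
Step 3: at (0.8952, 0.6552), ∇φ = (4.1616, 6.9312) → (0.8952, 0.6552) − 0.04·(4.1616, 6.9312) = (0.728736, 0.377952)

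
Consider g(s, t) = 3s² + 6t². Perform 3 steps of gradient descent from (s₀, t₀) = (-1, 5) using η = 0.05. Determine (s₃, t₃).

(-0.343, 0.32)

∇g = (6s, 12t)
(s₁, t₁) = (-1, 5) − 0.05·(-6, 60) = (-0.7, 2)
(s₂, t₂) = (-0.7, 2) − 0.05·(-4.2, 24) = (-0.49, 0.8)
(s₃, t₃) = (-0.49, 0.8) − 0.05·(-2.94, 9.6) = (-0.343, 0.32)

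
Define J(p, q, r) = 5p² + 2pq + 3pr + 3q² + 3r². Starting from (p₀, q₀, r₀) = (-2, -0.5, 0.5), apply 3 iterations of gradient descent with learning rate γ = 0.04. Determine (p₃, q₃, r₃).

(-0.541824, 0.010208, 0.564032)

∇J = (10p + 2q + 3r, 2p + 6q, 3p + 6r)
(p₁, q₁, r₁) = (-2, -0.5, 0.5) − 0.04·(-19.5, -7, -3) = (-1.22, -0.22, 0.62)
(p₂, q₂, r₂) = (-1.22, -0.22, 0.62) − 0.04·(-10.78, -3.76, 0.06) = (-0.7888, -0.0696, 0.6176)
(p₃, q₃, r₃) = (-0.7888, -0.0696, 0.6176) − 0.04·(-6.1744, -1.9952, 1.3392) = (-0.541824, 0.010208, 0.564032)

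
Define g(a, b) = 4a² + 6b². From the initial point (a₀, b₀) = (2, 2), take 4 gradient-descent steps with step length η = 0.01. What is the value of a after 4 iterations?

∇g = (8a, 12b)
Step 1: at (2, 2), ∇g = (16, 24) → (2, 2) − 0.01·(16, 24) = (1.84, 1.76)
Step 2: at (1.84, 1.76), ∇g = (14.72, 21.12) → (1.84, 1.76) − 0.01·(14.72, 21.12) = (1.6928, 1.5488)
Step 3: at (1.6928, 1.5488), ∇g = (13.5424, 18.5856) → (1.6928, 1.5488) − 0.01·(13.5424, 18.5856) = (1.557376, 1.362944)
Step 4: at (1.557376, 1.362944), ∇g = (12.459008, 16.355328) → (1.557376, 1.362944) − 0.01·(12.459008, 16.355328) = (1.43278592, 1.19939072)
a = 1.43278592

1.43278592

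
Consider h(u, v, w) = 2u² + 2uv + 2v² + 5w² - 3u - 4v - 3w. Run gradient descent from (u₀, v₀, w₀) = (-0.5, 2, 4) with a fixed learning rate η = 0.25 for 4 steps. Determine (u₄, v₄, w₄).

(0.28125, 0.90625, 19.03125)

∇h = (4u + 2v - 3, 2u + 4v - 4, 10w - 3)
Step 1: at (-0.5, 2, 4), ∇h = (-1, 3, 37) → (-0.5, 2, 4) − 0.25·(-1, 3, 37) = (-0.25, 1.25, -5.25)
Step 2: at (-0.25, 1.25, -5.25), ∇h = (-1.5, 0.5, -55.5) → (-0.25, 1.25, -5.25) − 0.25·(-1.5, 0.5, -55.5) = (0.125, 1.125, 8.625)
Step 3: at (0.125, 1.125, 8.625), ∇h = (-0.25, 0.75, 83.25) → (0.125, 1.125, 8.625) − 0.25·(-0.25, 0.75, 83.25) = (0.1875, 0.9375, -12.1875)
Step 4: at (0.1875, 0.9375, -12.1875), ∇h = (-0.375, 0.125, -124.875) → (0.1875, 0.9375, -12.1875) − 0.25·(-0.375, 0.125, -124.875) = (0.28125, 0.90625, 19.03125)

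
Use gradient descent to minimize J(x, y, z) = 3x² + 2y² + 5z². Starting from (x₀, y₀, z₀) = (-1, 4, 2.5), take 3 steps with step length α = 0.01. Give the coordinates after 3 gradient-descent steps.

(-0.830584, 3.538944, 1.8225)

∇J = (6x, 4y, 10z)
(x₁, y₁, z₁) = (-1, 4, 2.5) − 0.01·(-6, 16, 25) = (-0.94, 3.84, 2.25)
(x₂, y₂, z₂) = (-0.94, 3.84, 2.25) − 0.01·(-5.64, 15.36, 22.5) = (-0.8836, 3.6864, 2.025)
(x₃, y₃, z₃) = (-0.8836, 3.6864, 2.025) − 0.01·(-5.3016, 14.7456, 20.25) = (-0.830584, 3.538944, 1.8225)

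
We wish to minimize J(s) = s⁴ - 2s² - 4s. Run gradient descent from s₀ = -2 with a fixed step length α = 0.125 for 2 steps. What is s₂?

J′(s) = 4s³ - 4s - 4
s₁ = -2 − 0.125·(-28) = 1.5
s₂ = 1.5 − 0.125·3.5 = 1.0625

1.0625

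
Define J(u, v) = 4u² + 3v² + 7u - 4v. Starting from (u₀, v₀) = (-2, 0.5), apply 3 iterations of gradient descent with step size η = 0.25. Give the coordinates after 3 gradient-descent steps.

(0.25, 0.6875)

∇J = (8u + 7, 6v - 4)
Step 1: at (-2, 0.5), ∇J = (-9, -1) → (-2, 0.5) − 0.25·(-9, -1) = (0.25, 0.75)
Step 2: at (0.25, 0.75), ∇J = (9, 0.5) → (0.25, 0.75) − 0.25·(9, 0.5) = (-2, 0.625)
Step 3: at (-2, 0.625), ∇J = (-9, -0.25) → (-2, 0.625) − 0.25·(-9, -0.25) = (0.25, 0.6875)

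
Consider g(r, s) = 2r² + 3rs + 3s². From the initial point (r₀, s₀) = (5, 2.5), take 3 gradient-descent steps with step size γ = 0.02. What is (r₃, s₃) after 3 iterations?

∇g = (4r + 3s, 3r + 6s)
Step 1: at (5, 2.5), ∇g = (27.5, 30) → (5, 2.5) − 0.02·(27.5, 30) = (4.45, 1.9)
Step 2: at (4.45, 1.9), ∇g = (23.5, 24.75) → (4.45, 1.9) − 0.02·(23.5, 24.75) = (3.98, 1.405)
Step 3: at (3.98, 1.405), ∇g = (20.135, 20.37) → (3.98, 1.405) − 0.02·(20.135, 20.37) = (3.5773, 0.9976)

(3.5773, 0.9976)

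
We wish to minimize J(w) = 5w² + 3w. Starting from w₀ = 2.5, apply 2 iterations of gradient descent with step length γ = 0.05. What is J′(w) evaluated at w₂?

J′(w) = 10w + 3
Step 1: J′(2.5) = 28; w₁ = 2.5 − 0.05·28 = 1.1
Step 2: J′(1.1) = 14; w₂ = 1.1 − 0.05·14 = 0.4
J′(w) at (0.4) = 7

7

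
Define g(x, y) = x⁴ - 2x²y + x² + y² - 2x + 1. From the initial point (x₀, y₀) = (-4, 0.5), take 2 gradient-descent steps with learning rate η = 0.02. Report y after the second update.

1.129024

∇g = (4x³ - 4xy + 2x - 2, -2x² + 2y)
Step 1: at (-4, 0.5), ∇g = (-258, -31) → (-4, 0.5) − 0.02·(-258, -31) = (1.16, 1.12)
Step 2: at (1.16, 1.12), ∇g = (1.366784, -0.4512) → (1.16, 1.12) − 0.02·(1.366784, -0.4512) = (1.13266432, 1.129024)
y = 1.129024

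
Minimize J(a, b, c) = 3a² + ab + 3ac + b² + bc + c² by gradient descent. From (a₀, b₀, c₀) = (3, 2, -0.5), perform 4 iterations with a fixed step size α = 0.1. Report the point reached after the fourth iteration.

(0.68915, 0.88455, -1.6594)

∇J = (6a + b + 3c, a + 2b + c, 3a + b + 2c)
(a₁, b₁, c₁) = (3, 2, -0.5) − 0.1·(18.5, 6.5, 10) = (1.15, 1.35, -1.5)
(a₂, b₂, c₂) = (1.15, 1.35, -1.5) − 0.1·(3.75, 2.35, 1.8) = (0.775, 1.115, -1.68)
(a₃, b₃, c₃) = (0.775, 1.115, -1.68) − 0.1·(0.725, 1.325, 0.08) = (0.7025, 0.9825, -1.688)
(a₄, b₄, c₄) = (0.7025, 0.9825, -1.688) − 0.1·(0.1335, 0.9795, -0.286) = (0.68915, 0.88455, -1.6594)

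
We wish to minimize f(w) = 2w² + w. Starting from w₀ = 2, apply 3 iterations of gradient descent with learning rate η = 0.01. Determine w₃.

1.740656

f′(w) = 4w + 1
Step 1: f′(2) = 9; w₁ = 2 − 0.01·9 = 1.91
Step 2: f′(1.91) = 8.64; w₂ = 1.91 − 0.01·8.64 = 1.8236
Step 3: f′(1.8236) = 8.2944; w₃ = 1.8236 − 0.01·8.2944 = 1.740656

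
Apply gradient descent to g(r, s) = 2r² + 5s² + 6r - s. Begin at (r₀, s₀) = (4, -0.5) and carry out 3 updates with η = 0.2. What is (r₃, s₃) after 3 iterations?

∇g = (4r + 6, 10s - 1)
(r₁, s₁) = (4, -0.5) − 0.2·(22, -6) = (-0.4, 0.7)
(r₂, s₂) = (-0.4, 0.7) − 0.2·(4.4, 6) = (-1.28, -0.5)
(r₃, s₃) = (-1.28, -0.5) − 0.2·(0.88, -6) = (-1.456, 0.7)

(-1.456, 0.7)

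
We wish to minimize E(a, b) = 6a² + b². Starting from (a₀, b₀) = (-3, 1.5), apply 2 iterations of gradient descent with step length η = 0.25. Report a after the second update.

∇E = (12a, 2b)
Step 1: at (-3, 1.5), ∇E = (-36, 3) → (-3, 1.5) − 0.25·(-36, 3) = (6, 0.75)
Step 2: at (6, 0.75), ∇E = (72, 1.5) → (6, 0.75) − 0.25·(72, 1.5) = (-12, 0.375)
a = -12

-12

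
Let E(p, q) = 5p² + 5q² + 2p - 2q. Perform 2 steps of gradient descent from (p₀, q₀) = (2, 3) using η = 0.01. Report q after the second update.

2.468

∇E = (10p + 2, 10q - 2)
Step 1: at (2, 3), ∇E = (22, 28) → (2, 3) − 0.01·(22, 28) = (1.78, 2.72)
Step 2: at (1.78, 2.72), ∇E = (19.8, 25.2) → (1.78, 2.72) − 0.01·(19.8, 25.2) = (1.582, 2.468)
q = 2.468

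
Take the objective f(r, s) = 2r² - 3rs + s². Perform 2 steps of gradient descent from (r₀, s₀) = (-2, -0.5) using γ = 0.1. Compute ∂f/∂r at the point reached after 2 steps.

-0.825

∇f = (4r - 3s, -3r + 2s)
(r₁, s₁) = (-2, -0.5) − 0.1·(-6.5, 5) = (-1.35, -1)
(r₂, s₂) = (-1.35, -1) − 0.1·(-2.4, 2.05) = (-1.11, -1.205)
∂f/∂r at (-1.11, -1.205) = -0.825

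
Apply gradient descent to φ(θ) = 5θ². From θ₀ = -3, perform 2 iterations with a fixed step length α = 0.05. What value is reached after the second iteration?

φ′(θ) = 10θ
Step 1: φ′(-3) = -30; θ₁ = -3 − 0.05·(-30) = -1.5
Step 2: φ′(-1.5) = -15; θ₂ = -1.5 − 0.05·(-15) = -0.75

-0.75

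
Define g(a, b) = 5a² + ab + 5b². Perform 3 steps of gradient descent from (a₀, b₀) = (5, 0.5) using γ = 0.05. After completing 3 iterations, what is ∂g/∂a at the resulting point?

6.125625

∇g = (10a + b, a + 10b)
(a₁, b₁) = (5, 0.5) − 0.05·(50.5, 10) = (2.475, 0)
(a₂, b₂) = (2.475, 0) − 0.05·(24.75, 2.475) = (1.2375, -0.12375)
(a₃, b₃) = (1.2375, -0.12375) − 0.05·(12.25125, 0) = (0.6249375, -0.12375)
∂g/∂a at (0.6249375, -0.12375) = 6.125625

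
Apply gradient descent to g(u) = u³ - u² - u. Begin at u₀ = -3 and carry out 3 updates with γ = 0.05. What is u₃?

g′(u) = 3u² - 2u - 1
Step 1: g′(-3) = 32; u₁ = -3 − 0.05·32 = -4.6
Step 2: g′(-4.6) = 71.68; u₂ = -4.6 − 0.05·71.68 = -8.184
Step 3: g′(-8.184) = 216.301568; u₃ = -8.184 − 0.05·216.301568 = -18.9990784

-18.9990784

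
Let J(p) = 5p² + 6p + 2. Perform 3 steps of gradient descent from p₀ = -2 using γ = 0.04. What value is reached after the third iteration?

-0.9024

J′(p) = 10p + 6
p₁ = -2 − 0.04·(-14) = -1.44
p₂ = -1.44 − 0.04·(-8.4) = -1.104
p₃ = -1.104 − 0.04·(-5.04) = -0.9024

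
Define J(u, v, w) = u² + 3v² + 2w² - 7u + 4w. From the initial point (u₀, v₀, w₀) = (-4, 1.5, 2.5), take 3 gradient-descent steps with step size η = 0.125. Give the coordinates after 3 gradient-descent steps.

∇J = (2u - 7, 6v, 4w + 4)
(u₁, v₁, w₁) = (-4, 1.5, 2.5) − 0.125·(-15, 9, 14) = (-2.125, 0.375, 0.75)
(u₂, v₂, w₂) = (-2.125, 0.375, 0.75) − 0.125·(-11.25, 2.25, 7) = (-0.71875, 0.09375, -0.125)
(u₃, v₃, w₃) = (-0.71875, 0.09375, -0.125) − 0.125·(-8.4375, 0.5625, 3.5) = (0.3359375, 0.0234375, -0.5625)

(0.3359375, 0.0234375, -0.5625)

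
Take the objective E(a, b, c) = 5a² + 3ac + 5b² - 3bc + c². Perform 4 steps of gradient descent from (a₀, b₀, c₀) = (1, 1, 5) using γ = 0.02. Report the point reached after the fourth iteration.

(-0.422528, 1.241728, 4.4248608)

∇E = (10a + 3c, 10b - 3c, 3a - 3b + 2c)
(a₁, b₁, c₁) = (1, 1, 5) − 0.02·(25, -5, 10) = (0.5, 1.1, 4.8)
(a₂, b₂, c₂) = (0.5, 1.1, 4.8) − 0.02·(19.4, -3.4, 7.8) = (0.112, 1.168, 4.644)
(a₃, b₃, c₃) = (0.112, 1.168, 4.644) − 0.02·(15.052, -2.252, 6.12) = (-0.18904, 1.21304, 4.5216)
(a₄, b₄, c₄) = (-0.18904, 1.21304, 4.5216) − 0.02·(11.6744, -1.4344, 4.83696) = (-0.422528, 1.241728, 4.4248608)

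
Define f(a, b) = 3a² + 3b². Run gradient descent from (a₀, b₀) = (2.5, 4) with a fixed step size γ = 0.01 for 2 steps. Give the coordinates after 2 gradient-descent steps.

∇f = (6a, 6b)
(a₁, b₁) = (2.5, 4) − 0.01·(15, 24) = (2.35, 3.76)
(a₂, b₂) = (2.35, 3.76) − 0.01·(14.1, 22.56) = (2.209, 3.5344)

(2.209, 3.5344)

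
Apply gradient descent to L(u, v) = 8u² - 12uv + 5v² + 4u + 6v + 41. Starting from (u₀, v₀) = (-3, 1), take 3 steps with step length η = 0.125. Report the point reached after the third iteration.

∇L = (16u - 12v + 4, -12u + 10v + 6)
(u₁, v₁) = (-3, 1) − 0.125·(-56, 52) = (4, -5.5)
(u₂, v₂) = (4, -5.5) − 0.125·(134, -97) = (-12.75, 6.625)
(u₃, v₃) = (-12.75, 6.625) − 0.125·(-279.5, 225.25) = (22.1875, -21.53125)

(22.1875, -21.53125)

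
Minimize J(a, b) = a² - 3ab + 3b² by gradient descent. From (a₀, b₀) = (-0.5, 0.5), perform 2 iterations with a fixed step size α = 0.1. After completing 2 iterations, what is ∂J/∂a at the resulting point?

-0.205

∇J = (2a - 3b, -3a + 6b)
Step 1: at (-0.5, 0.5), ∇J = (-2.5, 4.5) → (-0.5, 0.5) − 0.1·(-2.5, 4.5) = (-0.25, 0.05)
Step 2: at (-0.25, 0.05), ∇J = (-0.65, 1.05) → (-0.25, 0.05) − 0.1·(-0.65, 1.05) = (-0.185, -0.055)
∂J/∂a at (-0.185, -0.055) = -0.205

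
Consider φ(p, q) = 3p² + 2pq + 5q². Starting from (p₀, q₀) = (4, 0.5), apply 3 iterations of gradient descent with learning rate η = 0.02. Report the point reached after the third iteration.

∇φ = (6p + 2q, 2p + 10q)
Step 1: at (4, 0.5), ∇φ = (25, 13) → (4, 0.5) − 0.02·(25, 13) = (3.5, 0.24)
Step 2: at (3.5, 0.24), ∇φ = (21.48, 9.4) → (3.5, 0.24) − 0.02·(21.48, 9.4) = (3.0704, 0.052)
Step 3: at (3.0704, 0.052), ∇φ = (18.5264, 6.6608) → (3.0704, 0.052) − 0.02·(18.5264, 6.6608) = (2.699872, -0.081216)

(2.699872, -0.081216)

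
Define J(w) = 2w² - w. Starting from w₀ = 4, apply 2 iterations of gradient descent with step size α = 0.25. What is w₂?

J′(w) = 4w - 1
w₁ = 4 − 0.25·15 = 0.25
w₂ = 0.25 − 0.25·0 = 0.25

0.25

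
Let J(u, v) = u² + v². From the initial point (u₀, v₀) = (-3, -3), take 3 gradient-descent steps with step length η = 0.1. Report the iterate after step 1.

(-2.4, -2.4)

∇J = (2u, 2v)
Step 1: at (-3, -3), ∇J = (-6, -6) → (-3, -3) − 0.1·(-6, -6) = (-2.4, -2.4)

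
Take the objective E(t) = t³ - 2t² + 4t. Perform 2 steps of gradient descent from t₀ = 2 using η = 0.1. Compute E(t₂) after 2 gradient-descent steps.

E′(t) = 3t² - 4t + 4
Step 1: E′(2) = 8; t₁ = 2 − 0.1·8 = 1.2
Step 2: E′(1.2) = 3.52; t₂ = 1.2 − 0.1·3.52 = 0.848
E(0.848) = 2.563592192

2.563592192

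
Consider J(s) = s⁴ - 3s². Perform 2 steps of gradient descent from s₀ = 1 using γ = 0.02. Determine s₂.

1.07481088

J′(s) = 4s³ - 6s
s₁ = 1 − 0.02·(-2) = 1.04
s₂ = 1.04 − 0.02·(-1.740544) = 1.07481088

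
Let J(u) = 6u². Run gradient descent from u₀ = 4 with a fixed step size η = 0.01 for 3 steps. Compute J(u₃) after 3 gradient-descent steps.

J′(u) = 12u
Step 1: J′(4) = 48; u₁ = 4 − 0.01·48 = 3.52
Step 2: J′(3.52) = 42.24; u₂ = 3.52 − 0.01·42.24 = 3.0976
Step 3: J′(3.0976) = 37.1712; u₃ = 3.0976 − 0.01·37.1712 = 2.725888
J(2.725888) = 44.582792331264

44.582792331264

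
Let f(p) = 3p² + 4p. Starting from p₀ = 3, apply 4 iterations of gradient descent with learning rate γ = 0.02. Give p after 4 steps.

1.53221632

f′(p) = 6p + 4
Step 1: f′(3) = 22; p₁ = 3 − 0.02·22 = 2.56
Step 2: f′(2.56) = 19.36; p₂ = 2.56 − 0.02·19.36 = 2.1728
Step 3: f′(2.1728) = 17.0368; p₃ = 2.1728 − 0.02·17.0368 = 1.832064
Step 4: f′(1.832064) = 14.992384; p₄ = 1.832064 − 0.02·14.992384 = 1.53221632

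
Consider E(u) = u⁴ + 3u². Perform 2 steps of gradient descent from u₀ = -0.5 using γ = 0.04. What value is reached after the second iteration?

-0.26613504

E′(u) = 4u³ + 6u
Step 1: E′(-0.5) = -3.5; u₁ = -0.5 − 0.04·(-3.5) = -0.36
Step 2: E′(-0.36) = -2.346624; u₂ = -0.36 − 0.04·(-2.346624) = -0.26613504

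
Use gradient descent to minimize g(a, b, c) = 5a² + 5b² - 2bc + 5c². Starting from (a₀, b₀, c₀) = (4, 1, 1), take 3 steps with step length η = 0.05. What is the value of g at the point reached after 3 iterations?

∇g = (10a, 10b - 2c, -2b + 10c)
(a₁, b₁, c₁) = (4, 1, 1) − 0.05·(40, 8, 8) = (2, 0.6, 0.6)
(a₂, b₂, c₂) = (2, 0.6, 0.6) − 0.05·(20, 4.8, 4.8) = (1, 0.36, 0.36)
(a₃, b₃, c₃) = (1, 0.36, 0.36) − 0.05·(10, 2.88, 2.88) = (0.5, 0.216, 0.216)
g(0.5, 0.216, 0.216) = 1.623248

1.623248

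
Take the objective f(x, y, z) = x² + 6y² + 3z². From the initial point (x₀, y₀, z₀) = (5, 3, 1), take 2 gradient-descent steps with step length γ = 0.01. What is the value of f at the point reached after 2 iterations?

∇f = (2x, 12y, 6z)
(x₁, y₁, z₁) = (5, 3, 1) − 0.01·(10, 36, 6) = (4.9, 2.64, 0.94)
(x₂, y₂, z₂) = (4.9, 2.64, 0.94) − 0.01·(9.8, 31.68, 5.64) = (4.802, 2.3232, 0.8836)
f(4.802, 2.3232, 0.8836) = 57.78500032

57.78500032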